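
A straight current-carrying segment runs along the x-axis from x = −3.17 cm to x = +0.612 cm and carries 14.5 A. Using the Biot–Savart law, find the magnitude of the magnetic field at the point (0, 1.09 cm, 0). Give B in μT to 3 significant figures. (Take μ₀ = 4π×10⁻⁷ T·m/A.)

For a finite straight segment, B = (μ₀I/4πd)(sinθ₁ + sinθ₂), where θ₁, θ₂ are the angles from the perpendicular to each end.
The perpendicular distance is d = 0.0109 m; the end-offsets along the wire are a = 0.0317 m and b = 0.00612 m.
sinθ₁ = 0.0317/√(0.0317²+0.0109²) = 0.9457; sinθ₂ = 0.00612/√(0.00612²+0.0109²) = 0.4896.
B = (4π×10⁻⁷ × 14.5) / (4π × 0.0109) × (0.9457 + 0.4896) = 1.91×10⁻⁴ T.

B ≈ 191 μT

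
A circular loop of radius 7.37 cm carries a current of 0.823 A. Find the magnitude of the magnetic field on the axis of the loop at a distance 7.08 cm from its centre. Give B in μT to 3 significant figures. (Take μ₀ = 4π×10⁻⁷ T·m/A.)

B ≈ 2.63 μT

On the axis of a circular loop, B = μ₀IR² / [2(R²+z²)^(3/2)].
R² + z² = (0.0737)² + (0.0708)² = 0.01044 m², and (R²+z²)^(3/2) = 1.07×10⁻³ m³.
B = (4π×10⁻⁷ × 0.823 × 0.005432) / (2 × 1.07×10⁻³) = 2.63×10⁻⁶ T.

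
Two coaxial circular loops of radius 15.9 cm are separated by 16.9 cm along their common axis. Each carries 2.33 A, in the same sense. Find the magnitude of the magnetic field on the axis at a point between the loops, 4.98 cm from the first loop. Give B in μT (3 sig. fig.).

Each loop contributes B = μ₀IR²/[2(R²+z²)^(3/2)] on the axis, with z measured from that loop.
Loop 1 (z = 0.0498 m): B₁ = 8.00×10⁻⁶ T. Loop 2 (z = 0.1192 m): B₂ = 4.72×10⁻⁶ T.
The fields add: B = B₁ + B₂ = 1.27×10⁻⁵ T.

B ≈ 12.7 μT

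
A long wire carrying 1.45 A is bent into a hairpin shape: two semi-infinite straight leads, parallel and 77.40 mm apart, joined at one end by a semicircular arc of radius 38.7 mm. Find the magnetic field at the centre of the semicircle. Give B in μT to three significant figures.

B ≈ 19.3 μT

The semicircular arc contributes B_arc = μ₀I·π/(4πR) = μ₀I/(4R) = 1.18×10⁻⁵ T.
Each semi-infinite lead is at perpendicular distance R = 0.0387 m from the centre, with the perpendicular foot at its near end, so it contributes μ₀I/(4πR); both point the same way, together 7.49×10⁻⁶ T.
Arc and leads all point the same direction: B = 1.18×10⁻⁵ + 7.49×10⁻⁶ = 1.93×10⁻⁵ T.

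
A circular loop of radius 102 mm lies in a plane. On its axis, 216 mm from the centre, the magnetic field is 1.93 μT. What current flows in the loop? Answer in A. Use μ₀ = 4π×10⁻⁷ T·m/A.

I ≈ 4.02 A

On the axis of a loop, B = μ₀IR²/[2(R²+z²)^(3/2)], so I = 2B(R²+z²)^(3/2)/(μ₀R²).
R² + z² = 0.0104 + 0.04666 = 0.05706 m²; raised to 3/2 gives 1.36×10⁻² m³.
I = 2 × 1.93×10⁻⁶ × 1.36×10⁻² / (1.26×10⁻⁶ × 0.0104) = 4.02 A.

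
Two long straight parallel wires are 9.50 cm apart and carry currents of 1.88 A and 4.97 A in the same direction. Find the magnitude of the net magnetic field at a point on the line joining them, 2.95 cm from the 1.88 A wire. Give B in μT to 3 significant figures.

B ≈ 2.43 μT

Each long wire gives B = μ₀I/(2πd). Distances are d₁ = 0.0295 m and d₂ = 0.0655 m.
B₁ = 1.27×10⁻⁵ T, B₂ = 1.52×10⁻⁵ T.
Between parallel currents the two contributions point in opposite directions, so they subtract. B = |B₁ − B₂| = |1.27×10⁻⁵ − 1.52×10⁻⁵| = 2.43×10⁻⁶ T.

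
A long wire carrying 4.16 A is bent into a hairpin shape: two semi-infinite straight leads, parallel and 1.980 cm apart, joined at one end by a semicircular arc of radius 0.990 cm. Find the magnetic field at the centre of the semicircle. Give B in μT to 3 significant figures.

B ≈ 216 μT

The semicircular arc contributes B_arc = μ₀I·π/(4πR) = μ₀I/(4R) = 1.32×10⁻⁴ T.
Each semi-infinite lead is at perpendicular distance R = 0.0099 m from the centre, with the perpendicular foot at its near end, so it contributes μ₀I/(4πR); both point the same way, together 8.40×10⁻⁵ T.
Arc and leads all point the same direction: B = 1.32×10⁻⁴ + 8.40×10⁻⁵ = 2.16×10⁻⁴ T.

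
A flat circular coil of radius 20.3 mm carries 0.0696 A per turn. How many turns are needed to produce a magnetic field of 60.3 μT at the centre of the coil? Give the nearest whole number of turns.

For an N-turn coil, B = Nμ₀I/(2R). A single turn gives B₁ = 2.15×10⁻⁶ T with R = 0.0203 m.
N = B/B₁ = 6.03×10⁻⁵ / 2.15×10⁻⁶ = 27.99.

N = 28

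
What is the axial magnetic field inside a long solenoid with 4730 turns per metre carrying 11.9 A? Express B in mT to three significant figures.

B ≈ 70.7 mT

Inside a long solenoid, B = μ₀nI with n = 4730 turns/m.
B = 4π×10⁻⁷ × 4730 × 11.9 = 7.07×10⁻² T.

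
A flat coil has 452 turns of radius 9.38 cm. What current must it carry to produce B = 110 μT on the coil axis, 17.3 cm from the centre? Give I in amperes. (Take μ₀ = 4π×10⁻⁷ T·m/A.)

I ≈ 0.336 A

For an N-turn coil, B = Nμ₀IR²/[2(R²+z²)^(3/2)] with R = 0.0938 m, z = 0.173 m, so I = 2B(R²+z²)^(3/2)/(Nμ₀R²) = 2 × 1.10×10⁻⁴ × 7.62×10⁻³ / (452 × 4π×10⁻⁷ × 0.008798) = 0.336 A.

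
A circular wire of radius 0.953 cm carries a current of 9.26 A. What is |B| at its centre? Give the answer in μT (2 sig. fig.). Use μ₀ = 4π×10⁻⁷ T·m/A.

B ≈ 610 μT

At the centre of a circular loop the Biot–Savart law gives B = μ₀I/(2R).
B = (4π×10⁻⁷ × 9.26) / (2 × 0.00953) = 6.11×10⁻⁴ T.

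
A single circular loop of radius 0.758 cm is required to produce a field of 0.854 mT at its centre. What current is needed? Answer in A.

At the centre of a circular loop B = μ₀I/(2R), so I = 2RB/μ₀.
With R = 0.00758 m, I = 2 × 0.00758 × 8.54×10⁻⁴ / (4π×10⁻⁷) = 10.3 A.

I ≈ 10.3 A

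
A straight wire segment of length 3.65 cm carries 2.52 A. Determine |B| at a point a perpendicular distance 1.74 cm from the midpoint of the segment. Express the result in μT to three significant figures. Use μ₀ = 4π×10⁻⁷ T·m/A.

For a finite straight segment, B = (μ₀I/4πd)(sinθ₁ + sinθ₂), where θ₁, θ₂ are the angles from the perpendicular to each end.
The perpendicular from the point meets the wire at its midpoint, so each end is L/2 = 0.01825 m away along the wire.
sinθ₁ = 0.01825/√(0.01825²+0.0174²) = 0.7238; sinθ₂ = 0.01825/√(0.01825²+0.0174²) = 0.7238.
B = (4π×10⁻⁷ × 2.52) / (4π × 0.0174) × (0.7238 + 0.7238) = 2.10×10⁻⁵ T.

B ≈ 21.0 μT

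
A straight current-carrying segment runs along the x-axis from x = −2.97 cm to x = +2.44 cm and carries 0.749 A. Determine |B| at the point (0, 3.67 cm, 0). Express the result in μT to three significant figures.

For a finite straight segment, B = (μ₀I/4πd)(sinθ₁ + sinθ₂), where θ₁, θ₂ are the angles from the perpendicular to each end.
The perpendicular distance is d = 0.0367 m; the end-offsets along the wire are a = 0.0297 m and b = 0.0244 m.
sinθ₁ = 0.0297/√(0.0297²+0.0367²) = 0.6291; sinθ₂ = 0.0244/√(0.0244²+0.0367²) = 0.5537.
B = (4π×10⁻⁷ × 0.749) / (4π × 0.0367) × (0.6291 + 0.5537) = 2.41×10⁻⁶ T.

B ≈ 2.41 μT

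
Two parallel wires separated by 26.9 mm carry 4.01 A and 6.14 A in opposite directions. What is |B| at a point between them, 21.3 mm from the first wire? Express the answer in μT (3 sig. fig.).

B ≈ 257 μT

Each long wire gives B = μ₀I/(2πd). Distances are d₁ = 0.0213 m and d₂ = 0.0056 m.
B₁ = 3.77×10⁻⁵ T, B₂ = 2.19×10⁻⁴ T.
Between antiparallel currents both contributions point the same way, so they add. B = B₁ + B₂ = 3.77×10⁻⁵ + 2.19×10⁻⁴ = 2.57×10⁻⁴ T.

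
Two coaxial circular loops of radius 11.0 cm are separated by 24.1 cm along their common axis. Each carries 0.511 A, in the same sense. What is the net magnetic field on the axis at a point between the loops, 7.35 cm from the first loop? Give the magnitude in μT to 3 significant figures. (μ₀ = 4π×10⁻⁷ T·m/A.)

B ≈ 2.16 μT

Each loop contributes B = μ₀IR²/[2(R²+z²)^(3/2)] on the axis, with z measured from that loop.
Loop 1 (z = 0.0735 m): B₁ = 1.68×10⁻⁶ T. Loop 2 (z = 0.1675 m): B₂ = 4.83×10⁻⁷ T.
The fields add: B = B₁ + B₂ = 2.16×10⁻⁶ T.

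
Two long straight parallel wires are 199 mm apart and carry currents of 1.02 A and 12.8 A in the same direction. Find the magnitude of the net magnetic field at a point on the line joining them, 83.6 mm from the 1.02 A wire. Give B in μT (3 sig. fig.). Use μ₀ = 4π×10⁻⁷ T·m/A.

Each long wire gives B = μ₀I/(2πd). Distances are d₁ = 0.0836 m and d₂ = 0.1154 m.
B₁ = 2.44×10⁻⁶ T, B₂ = 2.22×10⁻⁵ T.
Between parallel currents the two contributions point in opposite directions, so they subtract. B = |B₁ − B₂| = |2.44×10⁻⁶ − 2.22×10⁻⁵| = 1.97×10⁻⁵ T.

B ≈ 19.7 μT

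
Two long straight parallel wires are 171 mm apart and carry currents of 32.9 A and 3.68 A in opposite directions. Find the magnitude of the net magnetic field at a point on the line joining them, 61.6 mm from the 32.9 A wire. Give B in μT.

Each long wire gives B = μ₀I/(2πd). Distances are d₁ = 0.0616 m and d₂ = 0.1094 m.
B₁ = 1.07×10⁻⁴ T, B₂ = 6.73×10⁻⁶ T.
Between antiparallel currents both contributions point the same way, so they add. B = B₁ + B₂ = 1.07×10⁻⁴ + 6.73×10⁻⁶ = 1.14×10⁻⁴ T.

B ≈ 114 μT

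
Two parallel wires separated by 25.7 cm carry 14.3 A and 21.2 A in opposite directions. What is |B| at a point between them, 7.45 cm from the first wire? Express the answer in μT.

Each long wire gives B = μ₀I/(2πd). Distances are d₁ = 0.0745 m and d₂ = 0.1825 m.
B₁ = 3.84×10⁻⁵ T, B₂ = 2.32×10⁻⁵ T.
Between antiparallel currents both contributions point the same way, so they add. B = B₁ + B₂ = 3.84×10⁻⁵ + 2.32×10⁻⁵ = 6.16×10⁻⁵ T.

B ≈ 61.6 μT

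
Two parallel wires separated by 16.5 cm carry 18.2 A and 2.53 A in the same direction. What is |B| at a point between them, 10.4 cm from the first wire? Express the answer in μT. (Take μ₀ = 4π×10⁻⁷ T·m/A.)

B ≈ 26.7 μT

Each long wire gives B = μ₀I/(2πd). Distances are d₁ = 0.104 m and d₂ = 0.061 m.
B₁ = 3.50×10⁻⁵ T, B₂ = 8.30×10⁻⁶ T.
Between parallel currents the two contributions point in opposite directions, so they subtract. B = |B₁ − B₂| = |3.50×10⁻⁵ − 8.30×10⁻⁶| = 2.67×10⁻⁵ T.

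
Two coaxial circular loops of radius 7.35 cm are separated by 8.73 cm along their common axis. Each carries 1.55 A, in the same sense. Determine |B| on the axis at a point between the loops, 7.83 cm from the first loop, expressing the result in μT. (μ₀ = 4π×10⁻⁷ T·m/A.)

B ≈ 17.2 μT

Each loop contributes B = μ₀IR²/[2(R²+z²)^(3/2)] on the axis, with z measured from that loop.
Loop 1 (z = 0.0783 m): B₁ = 4.25×10⁻⁶ T. Loop 2 (z = 0.009 m): B₂ = 1.30×10⁻⁵ T.
The fields add: B = B₁ + B₂ = 1.72×10⁻⁵ T.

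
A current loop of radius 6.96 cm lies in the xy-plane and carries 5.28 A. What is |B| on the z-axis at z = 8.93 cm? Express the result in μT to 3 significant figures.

B ≈ 11.1 μT

On the axis of a circular loop, B = μ₀IR² / [2(R²+z²)^(3/2)].
R² + z² = (0.0696)² + (0.0893)² = 0.01282 m², and (R²+z²)^(3/2) = 1.45×10⁻³ m³.
B = (4π×10⁻⁷ × 5.28 × 0.004844) / (2 × 1.45×10⁻³) = 1.11×10⁻⁵ T.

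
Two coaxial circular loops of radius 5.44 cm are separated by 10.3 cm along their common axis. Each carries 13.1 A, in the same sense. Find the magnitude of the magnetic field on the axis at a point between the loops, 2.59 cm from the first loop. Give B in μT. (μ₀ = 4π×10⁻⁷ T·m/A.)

Each loop contributes B = μ₀IR²/[2(R²+z²)^(3/2)] on the axis, with z measured from that loop.
Loop 1 (z = 0.0259 m): B₁ = 1.11×10⁻⁴ T. Loop 2 (z = 0.0771 m): B₂ = 2.90×10⁻⁵ T.
The fields add: B = B₁ + B₂ = 1.40×10⁻⁴ T.

B ≈ 140 μT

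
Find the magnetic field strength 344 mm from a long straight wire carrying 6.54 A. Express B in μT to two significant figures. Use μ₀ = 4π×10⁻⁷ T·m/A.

For an infinitely long straight wire, B = μ₀I/(2πd).
B = (4π×10⁻⁷ × 6.54) / (2π × 0.344) = 3.80×10⁻⁶ T.

B ≈ 3.8 μT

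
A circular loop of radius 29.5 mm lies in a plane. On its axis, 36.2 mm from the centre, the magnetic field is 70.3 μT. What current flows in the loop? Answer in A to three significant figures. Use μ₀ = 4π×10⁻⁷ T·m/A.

I ≈ 13.1 A

On the axis of a loop, B = μ₀IR²/[2(R²+z²)^(3/2)], so I = 2B(R²+z²)^(3/2)/(μ₀R²).
R² + z² = 0.0008703 + 0.00131 = 0.002181 m²; raised to 3/2 gives 1.02×10⁻⁴ m³.
I = 2 × 7.03×10⁻⁵ × 1.02×10⁻⁴ / (1.26×10⁻⁶ × 0.0008703) = 13.1 A.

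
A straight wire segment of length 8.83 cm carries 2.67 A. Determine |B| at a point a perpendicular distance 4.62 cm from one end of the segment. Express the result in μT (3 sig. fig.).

For a finite straight segment, B = (μ₀I/4πd)(sinθ₁ + sinθ₂), where θ₁, θ₂ are the angles from the perpendicular to each end.
The perpendicular foot is at one end, so the two end-offsets along the wire are 0 and L = 0.0883 m.
sinθ₁ = 0/√(0²+0.0462²) = 0.0000; sinθ₂ = 0.0883/√(0.0883²+0.0462²) = 0.8860.
B = (4π×10⁻⁷ × 2.67) / (4π × 0.0462) × (0.0000 + 0.8860) = 5.12×10⁻⁶ T.

B ≈ 5.12 μT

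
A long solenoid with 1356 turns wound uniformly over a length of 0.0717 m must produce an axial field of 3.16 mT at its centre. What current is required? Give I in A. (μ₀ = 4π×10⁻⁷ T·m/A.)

I ≈ 0.133 A

Inside a long solenoid B = μ₀nI with n = 1.891×10⁴ m⁻¹, so I = B/(μ₀n).
I = 3.16×10⁻³ / (4π×10⁻⁷ × 1.891×10⁴) = 0.133 A.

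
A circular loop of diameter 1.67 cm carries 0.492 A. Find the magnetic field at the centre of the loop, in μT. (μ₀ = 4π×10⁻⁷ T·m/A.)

B ≈ 37.0 μT

At the centre of a circular loop the Biot–Savart law gives B = μ₀I/(2R) (so R = 0.00835 m).
B = (4π×10⁻⁷ × 0.492) / (2 × 0.00835) = 3.70×10⁻⁵ T.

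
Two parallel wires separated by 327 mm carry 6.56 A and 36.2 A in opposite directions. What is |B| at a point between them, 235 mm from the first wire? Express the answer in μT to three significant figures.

Each long wire gives B = μ₀I/(2πd). Distances are d₁ = 0.235 m and d₂ = 0.092 m.
B₁ = 5.58×10⁻⁶ T, B₂ = 7.87×10⁻⁵ T.
Between antiparallel currents both contributions point the same way, so they add. B = B₁ + B₂ = 5.58×10⁻⁶ + 7.87×10⁻⁵ = 8.43×10⁻⁵ T.

B ≈ 84.3 μT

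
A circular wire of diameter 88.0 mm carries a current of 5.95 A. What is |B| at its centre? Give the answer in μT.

B ≈ 85.0 μT

At the centre of a circular loop the Biot–Savart law gives B = μ₀I/(2R) (so R = 0.044 m).
B = (4π×10⁻⁷ × 5.95) / (2 × 0.044) = 8.50×10⁻⁵ T.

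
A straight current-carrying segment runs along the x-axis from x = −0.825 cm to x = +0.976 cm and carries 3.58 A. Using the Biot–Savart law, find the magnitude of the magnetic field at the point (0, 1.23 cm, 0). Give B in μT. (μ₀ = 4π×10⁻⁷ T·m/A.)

For a finite straight segment, B = (μ₀I/4πd)(sinθ₁ + sinθ₂), where θ₁, θ₂ are the angles from the perpendicular to each end.
The perpendicular distance is d = 0.0123 m; the end-offsets along the wire are a = 0.00825 m and b = 0.00976 m.
sinθ₁ = 0.00825/√(0.00825²+0.0123²) = 0.5570; sinθ₂ = 0.00976/√(0.00976²+0.0123²) = 0.6216.
B = (4π×10⁻⁷ × 3.58) / (4π × 0.0123) × (0.5570 + 0.6216) = 3.43×10⁻⁵ T.

B ≈ 34.3 μT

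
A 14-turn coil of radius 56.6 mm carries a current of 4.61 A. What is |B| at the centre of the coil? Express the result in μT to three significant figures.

For an N-turn flat coil, B = Nμ₀I/(2R) with R = 0.0566 m.
B = 14 × 5.12×10⁻⁵ T = 7.16×10⁻⁴ T.

B ≈ 716 μT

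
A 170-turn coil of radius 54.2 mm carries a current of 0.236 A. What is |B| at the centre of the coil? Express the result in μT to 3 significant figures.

B ≈ 465 μT

For an N-turn flat coil, B = Nμ₀I/(2R) with R = 0.0542 m.
B = 170 × 2.74×10⁻⁶ T = 4.65×10⁻⁴ T.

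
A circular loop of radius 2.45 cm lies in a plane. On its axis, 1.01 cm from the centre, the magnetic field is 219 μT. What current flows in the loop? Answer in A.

On the axis of a loop, B = μ₀IR²/[2(R²+z²)^(3/2)], so I = 2B(R²+z²)^(3/2)/(μ₀R²).
R² + z² = 0.0006003 + 0.000102 = 0.0007023 m²; raised to 3/2 gives 1.86×10⁻⁵ m³.
I = 2 × 2.19×10⁻⁴ × 1.86×10⁻⁵ / (1.26×10⁻⁶ × 0.0006003) = 10.8 A.

I ≈ 10.8 A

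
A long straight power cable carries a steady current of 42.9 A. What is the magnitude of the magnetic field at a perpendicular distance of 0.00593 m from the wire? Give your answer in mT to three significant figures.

For an infinitely long straight wire, B = μ₀I/(2πd).
B = (4π×10⁻⁷ × 42.9) / (2π × 0.00593) = 1.45×10⁻³ T.

B ≈ 1.45 mT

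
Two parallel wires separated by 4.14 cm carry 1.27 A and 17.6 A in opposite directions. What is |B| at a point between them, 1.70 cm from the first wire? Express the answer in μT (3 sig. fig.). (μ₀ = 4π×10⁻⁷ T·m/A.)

Each long wire gives B = μ₀I/(2πd). Distances are d₁ = 0.017 m and d₂ = 0.0244 m.
B₁ = 1.49×10⁻⁵ T, B₂ = 1.44×10⁻⁴ T.
Between antiparallel currents both contributions point the same way, so they add. B = B₁ + B₂ = 1.49×10⁻⁵ + 1.44×10⁻⁴ = 1.59×10⁻⁴ T.

B ≈ 159 μT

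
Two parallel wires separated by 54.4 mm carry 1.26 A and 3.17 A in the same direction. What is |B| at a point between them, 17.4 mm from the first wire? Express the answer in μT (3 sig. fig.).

B ≈ 2.65 μT

Each long wire gives B = μ₀I/(2πd). Distances are d₁ = 0.0174 m and d₂ = 0.037 m.
B₁ = 1.45×10⁻⁵ T, B₂ = 1.71×10⁻⁵ T.
Between parallel currents the two contributions point in opposite directions, so they subtract. B = |B₁ − B₂| = |1.45×10⁻⁵ − 1.71×10⁻⁵| = 2.65×10⁻⁶ T.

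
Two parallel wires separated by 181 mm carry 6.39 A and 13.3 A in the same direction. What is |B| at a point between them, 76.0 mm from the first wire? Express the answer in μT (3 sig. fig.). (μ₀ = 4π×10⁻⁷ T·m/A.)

Each long wire gives B = μ₀I/(2πd). Distances are d₁ = 0.076 m and d₂ = 0.105 m.
B₁ = 1.68×10⁻⁵ T, B₂ = 2.53×10⁻⁵ T.
Between parallel currents the two contributions point in opposite directions, so they subtract. B = |B₁ − B₂| = |1.68×10⁻⁵ − 2.53×10⁻⁵| = 8.52×10⁻⁶ T.

B ≈ 8.52 μT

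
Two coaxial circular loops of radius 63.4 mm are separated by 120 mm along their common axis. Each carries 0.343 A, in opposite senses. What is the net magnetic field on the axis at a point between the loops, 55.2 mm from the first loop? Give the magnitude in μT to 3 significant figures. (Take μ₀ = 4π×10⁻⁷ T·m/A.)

B ≈ 0.296 μT

Each loop contributes B = μ₀IR²/[2(R²+z²)^(3/2)] on the axis, with z measured from that loop.
Loop 1 (z = 0.0552 m): B₁ = 1.46×10⁻⁶ T. Loop 2 (z = 0.0648 m): B₂ = 1.16×10⁻⁶ T.
The fields oppose: B = |B₁ − B₂| = 2.96×10⁻⁷ T.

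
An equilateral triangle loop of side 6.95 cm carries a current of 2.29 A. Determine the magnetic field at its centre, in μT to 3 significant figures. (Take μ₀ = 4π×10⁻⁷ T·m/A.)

B ≈ 59.3 μT

Each side is a finite straight segment at perpendicular distance d = a/(2 tan(π/3)) = 0.02006 m from the centre, with end-angles ±π/3.
One side contributes B₁ = (μ₀I/4πd)·2 sin(π/3) = 1.98×10⁻⁵ T.
All 3 sides add in the same direction: B = 3 × 1.98×10⁻⁵ = 5.93×10⁻⁵ T.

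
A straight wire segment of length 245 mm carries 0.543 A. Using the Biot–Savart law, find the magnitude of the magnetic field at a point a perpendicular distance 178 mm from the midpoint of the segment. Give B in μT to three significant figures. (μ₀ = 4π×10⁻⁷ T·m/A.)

B ≈ 0.346 μT

For a finite straight segment, B = (μ₀I/4πd)(sinθ₁ + sinθ₂), where θ₁, θ₂ are the angles from the perpendicular to each end.
The perpendicular from the point meets the wire at its midpoint, so each end is L/2 = 0.1225 m away along the wire.
sinθ₁ = 0.1225/√(0.1225²+0.178²) = 0.5669; sinθ₂ = 0.1225/√(0.1225²+0.178²) = 0.5669.
B = (4π×10⁻⁷ × 0.543) / (4π × 0.178) × (0.5669 + 0.5669) = 3.46×10⁻⁷ T.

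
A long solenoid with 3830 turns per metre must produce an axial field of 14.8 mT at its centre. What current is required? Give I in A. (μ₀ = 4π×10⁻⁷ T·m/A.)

Inside a long solenoid B = μ₀nI with n = 3830 m⁻¹, so I = B/(μ₀n).
I = 1.48×10⁻² / (4π×10⁻⁷ × 3830) = 3.08 A.

I ≈ 3.08 A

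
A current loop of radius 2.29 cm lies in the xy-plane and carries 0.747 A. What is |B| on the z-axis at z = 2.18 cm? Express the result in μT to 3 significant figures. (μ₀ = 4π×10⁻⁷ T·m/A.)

On the axis of a circular loop, B = μ₀IR² / [2(R²+z²)^(3/2)].
R² + z² = (0.0229)² + (0.0218)² = 0.0009997 m², and (R²+z²)^(3/2) = 3.16×10⁻⁵ m³.
B = (4π×10⁻⁷ × 0.747 × 0.0005244) / (2 × 3.16×10⁻⁵) = 7.79×10⁻⁶ T.

B ≈ 7.79 μT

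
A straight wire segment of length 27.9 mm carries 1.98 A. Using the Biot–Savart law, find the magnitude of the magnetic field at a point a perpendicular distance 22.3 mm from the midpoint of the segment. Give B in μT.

For a finite straight segment, B = (μ₀I/4πd)(sinθ₁ + sinθ₂), where θ₁, θ₂ are the angles from the perpendicular to each end.
The perpendicular from the point meets the wire at its midpoint, so each end is L/2 = 0.01395 m away along the wire.
sinθ₁ = 0.01395/√(0.01395²+0.0223²) = 0.5303; sinθ₂ = 0.01395/√(0.01395²+0.0223²) = 0.5303.
B = (4π×10⁻⁷ × 1.98) / (4π × 0.0223) × (0.5303 + 0.5303) = 9.42×10⁻⁶ T.

B ≈ 9.42 μT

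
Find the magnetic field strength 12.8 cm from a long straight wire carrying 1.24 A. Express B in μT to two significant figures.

For an infinitely long straight wire, B = μ₀I/(2πd).
B = (4π×10⁻⁷ × 1.24) / (2π × 0.128) = 1.94×10⁻⁶ T.

B ≈ 1.9 μT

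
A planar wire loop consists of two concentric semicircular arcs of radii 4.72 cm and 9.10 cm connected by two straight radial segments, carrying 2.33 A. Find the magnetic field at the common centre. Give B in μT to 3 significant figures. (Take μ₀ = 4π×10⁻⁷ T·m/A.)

B ≈ 7.46 μT

The radial connectors point toward the centre, so dl × r̂ = 0 and they contribute nothing.
Each semicircle gives μ₀I/(4R): inner arc 1.55×10⁻⁵ T, outer arc 8.04×10⁻⁶ T.
The two arcs carry current in opposite angular senses, so their fields oppose: B = |1.55×10⁻⁵ − 8.04×10⁻⁶| = 7.46×10⁻⁶ T.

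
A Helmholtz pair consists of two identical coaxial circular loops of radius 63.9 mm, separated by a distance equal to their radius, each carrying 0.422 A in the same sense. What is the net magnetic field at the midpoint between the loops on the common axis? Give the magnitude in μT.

Each loop contributes B = μ₀IR²/[2(R²+z²)^(3/2)] on the axis, with z measured from that loop.
Loop 1 (z = 0.03195 m): B₁ = 2.97×10⁻⁶ T. Loop 2 (z = 0.03195 m): B₂ = 2.97×10⁻⁶ T.
The fields add: B = B₁ + B₂ = 5.94×10⁻⁶ T.

B ≈ 5.94 μT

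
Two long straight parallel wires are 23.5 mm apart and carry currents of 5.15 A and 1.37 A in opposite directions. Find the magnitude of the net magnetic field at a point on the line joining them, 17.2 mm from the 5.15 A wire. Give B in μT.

Each long wire gives B = μ₀I/(2πd). Distances are d₁ = 0.0172 m and d₂ = 0.0063 m.
B₁ = 5.99×10⁻⁵ T, B₂ = 4.35×10⁻⁵ T.
Between antiparallel currents both contributions point the same way, so they add. B = B₁ + B₂ = 5.99×10⁻⁵ + 4.35×10⁻⁵ = 1.03×10⁻⁴ T.

B ≈ 103 μT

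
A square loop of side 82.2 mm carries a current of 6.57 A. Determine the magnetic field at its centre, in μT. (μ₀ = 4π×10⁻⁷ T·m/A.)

B ≈ 90.4 μT

Each side is a finite straight segment at perpendicular distance d = a/(2 tan(π/4)) = 0.0411 m from the centre, with end-angles ±π/4.
One side contributes B₁ = (μ₀I/4πd)·2 sin(π/4) = 2.26×10⁻⁵ T.
All 4 sides add in the same direction: B = 4 × 2.26×10⁻⁵ = 9.04×10⁻⁵ T.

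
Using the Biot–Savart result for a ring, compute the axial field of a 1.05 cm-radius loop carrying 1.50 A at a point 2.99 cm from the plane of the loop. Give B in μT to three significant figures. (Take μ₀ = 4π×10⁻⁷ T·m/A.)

B ≈ 3.26 μT

On the axis of a circular loop, B = μ₀IR² / [2(R²+z²)^(3/2)].
R² + z² = (0.0105)² + (0.0299)² = 0.001004 m², and (R²+z²)^(3/2) = 3.18×10⁻⁵ m³.
B = (4π×10⁻⁷ × 1.50 × 0.0001103) / (2 × 3.18×10⁻⁵) = 3.26×10⁻⁶ T.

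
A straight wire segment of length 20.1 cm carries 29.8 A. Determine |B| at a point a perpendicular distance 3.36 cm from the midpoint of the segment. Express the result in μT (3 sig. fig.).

For a finite straight segment, B = (μ₀I/4πd)(sinθ₁ + sinθ₂), where θ₁, θ₂ are the angles from the perpendicular to each end.
The perpendicular from the point meets the wire at its midpoint, so each end is L/2 = 0.1005 m away along the wire.
sinθ₁ = 0.1005/√(0.1005²+0.0336²) = 0.9484; sinθ₂ = 0.1005/√(0.1005²+0.0336²) = 0.9484.
B = (4π×10⁻⁷ × 29.8) / (4π × 0.0336) × (0.9484 + 0.9484) = 1.68×10⁻⁴ T.

B ≈ 168 μT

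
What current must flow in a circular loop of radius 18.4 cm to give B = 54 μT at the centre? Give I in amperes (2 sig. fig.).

At the centre of a circular loop B = μ₀I/(2R), so I = 2RB/μ₀.
With R = 0.184 m, I = 2 × 0.184 × 5.40×10⁻⁵ / (4π×10⁻⁷) = 15.8 A.

I ≈ 16 A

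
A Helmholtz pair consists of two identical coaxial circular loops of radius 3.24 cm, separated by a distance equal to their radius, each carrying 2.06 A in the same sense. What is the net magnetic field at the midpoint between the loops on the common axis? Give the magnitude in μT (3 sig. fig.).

Each loop contributes B = μ₀IR²/[2(R²+z²)^(3/2)] on the axis, with z measured from that loop.
Loop 1 (z = 0.0162 m): B₁ = 2.86×10⁻⁵ T. Loop 2 (z = 0.0162 m): B₂ = 2.86×10⁻⁵ T.
The fields add: B = B₁ + B₂ = 5.72×10⁻⁵ T.

B ≈ 57.2 μT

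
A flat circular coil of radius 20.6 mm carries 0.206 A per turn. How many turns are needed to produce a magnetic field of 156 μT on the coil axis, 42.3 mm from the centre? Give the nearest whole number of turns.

For an N-turn coil, B = Nμ₀IR²/[2(R²+z²)^(3/2)]. A single turn gives B₁ = 5.27×10⁻⁷ T with R = 0.0206 m, z = 0.0423 m.
N = B/B₁ = 1.56×10⁻⁴ / 5.27×10⁻⁷ = 295.81.

N = 296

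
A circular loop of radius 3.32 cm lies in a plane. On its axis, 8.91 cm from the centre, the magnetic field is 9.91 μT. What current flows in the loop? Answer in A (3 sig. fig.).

On the axis of a loop, B = μ₀IR²/[2(R²+z²)^(3/2)], so I = 2B(R²+z²)^(3/2)/(μ₀R²).
R² + z² = 0.001102 + 0.007939 = 0.009041 m²; raised to 3/2 gives 8.60×10⁻⁴ m³.
I = 2 × 9.91×10⁻⁶ × 8.60×10⁻⁴ / (1.26×10⁻⁶ × 0.001102) = 12.3 A.

I ≈ 12.3 A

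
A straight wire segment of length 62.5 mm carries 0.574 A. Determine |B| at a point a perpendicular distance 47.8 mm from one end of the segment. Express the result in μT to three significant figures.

B ≈ 0.954 μT

For a finite straight segment, B = (μ₀I/4πd)(sinθ₁ + sinθ₂), where θ₁, θ₂ are the angles from the perpendicular to each end.
The perpendicular foot is at one end, so the two end-offsets along the wire are 0 and L = 0.0625 m.
sinθ₁ = 0/√(0²+0.0478²) = 0.0000; sinθ₂ = 0.0625/√(0.0625²+0.0478²) = 0.7943.
B = (4π×10⁻⁷ × 0.574) / (4π × 0.0478) × (0.0000 + 0.7943) = 9.54×10⁻⁷ T.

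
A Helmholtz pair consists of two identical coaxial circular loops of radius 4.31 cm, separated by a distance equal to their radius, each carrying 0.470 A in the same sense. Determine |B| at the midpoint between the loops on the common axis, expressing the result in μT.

Each loop contributes B = μ₀IR²/[2(R²+z²)^(3/2)] on the axis, with z measured from that loop.
Loop 1 (z = 0.02155 m): B₁ = 4.90×10⁻⁶ T. Loop 2 (z = 0.02155 m): B₂ = 4.90×10⁻⁶ T.
The fields add: B = B₁ + B₂ = 9.81×10⁻⁶ T.

B ≈ 9.81 μT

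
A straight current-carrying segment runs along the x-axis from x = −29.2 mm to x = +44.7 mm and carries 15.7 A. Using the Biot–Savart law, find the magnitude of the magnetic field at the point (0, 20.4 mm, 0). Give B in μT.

B ≈ 133 μT

For a finite straight segment, B = (μ₀I/4πd)(sinθ₁ + sinθ₂), where θ₁, θ₂ are the angles from the perpendicular to each end.
The perpendicular distance is d = 0.0204 m; the end-offsets along the wire are a = 0.0292 m and b = 0.0447 m.
sinθ₁ = 0.0292/√(0.0292²+0.0204²) = 0.8198; sinθ₂ = 0.0447/√(0.0447²+0.0204²) = 0.9097.
B = (4π×10⁻⁷ × 15.7) / (4π × 0.0204) × (0.8198 + 0.9097) = 1.33×10⁻⁴ T.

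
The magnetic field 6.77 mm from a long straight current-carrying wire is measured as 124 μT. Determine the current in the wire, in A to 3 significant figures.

For a long straight wire B = μ₀I/(2πd), so I = 2πdB/μ₀.
I = 2π × 0.00677 × 1.24×10⁻⁴ / (4π×10⁻⁷) = 4.20 A.

I ≈ 4.20 A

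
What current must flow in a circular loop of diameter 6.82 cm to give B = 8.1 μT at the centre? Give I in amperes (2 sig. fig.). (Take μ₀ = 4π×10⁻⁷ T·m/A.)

I ≈ 0.44 A

At the centre of a circular loop B = μ₀I/(2R), so I = 2RB/μ₀.
With R = 0.0341 m, I = 2 × 0.0341 × 8.10×10⁻⁶ / (4π×10⁻⁷) = 0.440 A.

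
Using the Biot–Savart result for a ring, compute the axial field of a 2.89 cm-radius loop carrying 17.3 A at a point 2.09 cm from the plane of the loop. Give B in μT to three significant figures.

B ≈ 200 μT

On the axis of a circular loop, B = μ₀IR² / [2(R²+z²)^(3/2)].
R² + z² = (0.0289)² + (0.0209)² = 0.001272 m², and (R²+z²)^(3/2) = 4.54×10⁻⁵ m³.
B = (4π×10⁻⁷ × 17.3 × 0.0008352) / (2 × 4.54×10⁻⁵) = 2.00×10⁻⁴ T.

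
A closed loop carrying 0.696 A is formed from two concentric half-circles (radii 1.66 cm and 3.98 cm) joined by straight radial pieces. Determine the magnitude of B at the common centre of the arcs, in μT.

B ≈ 7.68 μT

The radial connectors point toward the centre, so dl × r̂ = 0 and they contribute nothing.
Each semicircle gives μ₀I/(4R): inner arc 1.32×10⁻⁵ T, outer arc 5.49×10⁻⁶ T.
The two arcs carry current in opposite angular senses, so their fields oppose: B = |1.32×10⁻⁵ − 5.49×10⁻⁶| = 7.68×10⁻⁶ T.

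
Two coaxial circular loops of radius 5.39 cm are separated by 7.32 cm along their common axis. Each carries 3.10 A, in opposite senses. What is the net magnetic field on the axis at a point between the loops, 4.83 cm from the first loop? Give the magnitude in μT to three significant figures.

B ≈ 12.1 μT

Each loop contributes B = μ₀IR²/[2(R²+z²)^(3/2)] on the axis, with z measured from that loop.
Loop 1 (z = 0.0483 m): B₁ = 1.49×10⁻⁵ T. Loop 2 (z = 0.0249 m): B₂ = 2.70×10⁻⁵ T.
The fields oppose: B = |B₁ − B₂| = 1.21×10⁻⁵ T.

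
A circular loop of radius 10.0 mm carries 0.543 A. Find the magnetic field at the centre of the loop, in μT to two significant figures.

B ≈ 34 μT

At the centre of a circular loop the Biot–Savart law gives B = μ₀I/(2R).
B = (4π×10⁻⁷ × 0.543) / (2 × 0.01) = 3.41×10⁻⁵ T.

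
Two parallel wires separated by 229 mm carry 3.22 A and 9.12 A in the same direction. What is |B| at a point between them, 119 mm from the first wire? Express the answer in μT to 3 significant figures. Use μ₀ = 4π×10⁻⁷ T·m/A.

Each long wire gives B = μ₀I/(2πd). Distances are d₁ = 0.119 m and d₂ = 0.11 m.
B₁ = 5.41×10⁻⁶ T, B₂ = 1.66×10⁻⁵ T.
Between parallel currents the two contributions point in opposite directions, so they subtract. B = |B₁ − B₂| = |5.41×10⁻⁶ − 1.66×10⁻⁵| = 1.12×10⁻⁵ T.

B ≈ 11.2 μT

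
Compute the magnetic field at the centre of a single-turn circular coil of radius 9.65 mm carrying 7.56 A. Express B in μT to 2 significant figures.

At the centre of a circular loop the Biot–Savart law gives B = μ₀I/(2R).
B = (4π×10⁻⁷ × 7.56) / (2 × 0.00965) = 4.92×10⁻⁴ T.

B ≈ 490 μT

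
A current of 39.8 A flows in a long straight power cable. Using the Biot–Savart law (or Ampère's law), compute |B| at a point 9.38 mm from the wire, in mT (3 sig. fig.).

For an infinitely long straight wire, B = μ₀I/(2πd).
B = (4π×10⁻⁷ × 39.8) / (2π × 0.00938) = 8.49×10⁻⁴ T.

B ≈ 0.849 mT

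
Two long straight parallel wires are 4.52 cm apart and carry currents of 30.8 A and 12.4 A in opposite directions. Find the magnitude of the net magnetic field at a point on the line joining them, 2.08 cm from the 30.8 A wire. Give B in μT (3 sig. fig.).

B ≈ 398 μT

Each long wire gives B = μ₀I/(2πd). Distances are d₁ = 0.0208 m and d₂ = 0.0244 m.
B₁ = 2.96×10⁻⁴ T, B₂ = 1.02×10⁻⁴ T.
Between antiparallel currents both contributions point the same way, so they add. B = B₁ + B₂ = 2.96×10⁻⁴ + 1.02×10⁻⁴ = 3.98×10⁻⁴ T.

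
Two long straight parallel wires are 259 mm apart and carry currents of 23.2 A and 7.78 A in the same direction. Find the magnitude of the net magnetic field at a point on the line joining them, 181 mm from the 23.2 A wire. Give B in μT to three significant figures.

Each long wire gives B = μ₀I/(2πd). Distances are d₁ = 0.181 m and d₂ = 0.078 m.
B₁ = 2.56×10⁻⁵ T, B₂ = 1.99×10⁻⁵ T.
Between parallel currents the two contributions point in opposite directions, so they subtract. B = |B₁ − B₂| = |2.56×10⁻⁵ − 1.99×10⁻⁵| = 5.69×10⁻⁶ T.

B ≈ 5.69 μT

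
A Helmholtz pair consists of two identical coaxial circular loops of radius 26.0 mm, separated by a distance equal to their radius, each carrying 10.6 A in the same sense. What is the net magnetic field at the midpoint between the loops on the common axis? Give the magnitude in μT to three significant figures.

B ≈ 367 μT

Each loop contributes B = μ₀IR²/[2(R²+z²)^(3/2)] on the axis, with z measured from that loop.
Loop 1 (z = 0.013 m): B₁ = 1.83×10⁻⁴ T. Loop 2 (z = 0.013 m): B₂ = 1.83×10⁻⁴ T.
The fields add: B = B₁ + B₂ = 3.67×10⁻⁴ T.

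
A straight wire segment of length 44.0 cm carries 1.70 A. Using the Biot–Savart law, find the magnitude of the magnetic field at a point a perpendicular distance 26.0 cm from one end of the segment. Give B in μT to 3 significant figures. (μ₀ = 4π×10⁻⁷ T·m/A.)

For a finite straight segment, B = (μ₀I/4πd)(sinθ₁ + sinθ₂), where θ₁, θ₂ are the angles from the perpendicular to each end.
The perpendicular foot is at one end, so the two end-offsets along the wire are 0 and L = 0.44 m.
sinθ₁ = 0/√(0²+0.26²) = 0.0000; sinθ₂ = 0.44/√(0.44²+0.26²) = 0.8609.
B = (4π×10⁻⁷ × 1.70) / (4π × 0.26) × (0.0000 + 0.8609) = 5.63×10⁻⁷ T.

B ≈ 0.563 μT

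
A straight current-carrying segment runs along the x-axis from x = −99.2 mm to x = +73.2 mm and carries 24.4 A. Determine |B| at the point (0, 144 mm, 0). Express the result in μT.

B ≈ 17.3 μT

For a finite straight segment, B = (μ₀I/4πd)(sinθ₁ + sinθ₂), where θ₁, θ₂ are the angles from the perpendicular to each end.
The perpendicular distance is d = 0.144 m; the end-offsets along the wire are a = 0.0992 m and b = 0.0732 m.
sinθ₁ = 0.0992/√(0.0992²+0.144²) = 0.5673; sinθ₂ = 0.0732/√(0.0732²+0.144²) = 0.4531.
B = (4π×10⁻⁷ × 24.4) / (4π × 0.144) × (0.5673 + 0.4531) = 1.73×10⁻⁵ T.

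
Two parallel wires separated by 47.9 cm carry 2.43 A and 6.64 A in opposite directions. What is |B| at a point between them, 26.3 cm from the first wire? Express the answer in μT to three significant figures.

B ≈ 8.00 μT

Each long wire gives B = μ₀I/(2πd). Distances are d₁ = 0.263 m and d₂ = 0.216 m.
B₁ = 1.85×10⁻⁶ T, B₂ = 6.15×10⁻⁶ T.
Between antiparallel currents both contributions point the same way, so they add. B = B₁ + B₂ = 1.85×10⁻⁶ + 6.15×10⁻⁶ = 8.00×10⁻⁶ T.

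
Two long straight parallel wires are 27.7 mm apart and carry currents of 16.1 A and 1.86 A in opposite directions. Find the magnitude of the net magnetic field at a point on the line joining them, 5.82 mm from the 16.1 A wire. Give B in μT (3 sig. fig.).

Each long wire gives B = μ₀I/(2πd). Distances are d₁ = 0.00582 m and d₂ = 0.02188 m.
B₁ = 5.53×10⁻⁴ T, B₂ = 1.70×10⁻⁵ T.
Between antiparallel currents both contributions point the same way, so they add. B = B₁ + B₂ = 5.53×10⁻⁴ + 1.70×10⁻⁵ = 5.70×10⁻⁴ T.

B ≈ 570 μT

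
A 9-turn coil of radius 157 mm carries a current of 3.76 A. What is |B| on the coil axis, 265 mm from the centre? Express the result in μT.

B ≈ 17.9 μT

For an N-turn flat coil, B = Nμ₀IR²/[2(R²+z²)^(3/2)] with R = 0.157 m, z = 0.265 m.
B = 9 × 1.99×10⁻⁶ T = 1.79×10⁻⁵ T.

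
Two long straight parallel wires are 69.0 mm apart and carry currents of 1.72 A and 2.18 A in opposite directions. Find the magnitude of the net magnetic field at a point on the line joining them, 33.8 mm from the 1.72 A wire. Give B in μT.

B ≈ 22.6 μT

Each long wire gives B = μ₀I/(2πd). Distances are d₁ = 0.0338 m and d₂ = 0.0352 m.
B₁ = 1.02×10⁻⁵ T, B₂ = 1.24×10⁻⁵ T.
Between antiparallel currents both contributions point the same way, so they add. B = B₁ + B₂ = 1.02×10⁻⁵ + 1.24×10⁻⁵ = 2.26×10⁻⁵ T.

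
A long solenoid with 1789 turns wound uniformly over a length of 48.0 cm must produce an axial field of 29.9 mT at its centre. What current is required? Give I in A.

I ≈ 6.38 A

Inside a long solenoid B = μ₀nI with n = 3727 m⁻¹, so I = B/(μ₀n).
I = 2.99×10⁻² / (4π×10⁻⁷ × 3727) = 6.38 A.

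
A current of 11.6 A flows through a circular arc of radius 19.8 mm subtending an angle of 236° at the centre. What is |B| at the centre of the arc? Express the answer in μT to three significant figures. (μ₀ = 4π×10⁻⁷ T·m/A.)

B ≈ 241 μT

The Biot–Savart field of a circular arc at its centre is B = μ₀Iφ/(4πR), with φ = 4.119 rad.
B = (4π×10⁻⁷ × 11.6 × 4.119) / (4π × 0.0198) = 2.41×10⁻⁴ T.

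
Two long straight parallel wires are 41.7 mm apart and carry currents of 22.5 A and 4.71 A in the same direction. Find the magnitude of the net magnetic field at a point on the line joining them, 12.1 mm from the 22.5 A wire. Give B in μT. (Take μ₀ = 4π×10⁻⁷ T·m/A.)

Each long wire gives B = μ₀I/(2πd). Distances are d₁ = 0.0121 m and d₂ = 0.0296 m.
B₁ = 3.72×10⁻⁴ T, B₂ = 3.18×10⁻⁵ T.
Between parallel currents the two contributions point in opposite directions, so they subtract. B = |B₁ − B₂| = |3.72×10⁻⁴ − 3.18×10⁻⁵| = 3.40×10⁻⁴ T.

B ≈ 340 μT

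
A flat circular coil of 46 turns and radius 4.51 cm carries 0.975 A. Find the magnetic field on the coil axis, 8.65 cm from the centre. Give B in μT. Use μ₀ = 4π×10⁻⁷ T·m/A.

B ≈ 61.7 μT

For an N-turn flat coil, B = Nμ₀IR²/[2(R²+z²)^(3/2)] with R = 0.0451 m, z = 0.0865 m.
B = 46 × 1.34×10⁻⁶ T = 6.17×10⁻⁵ T.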